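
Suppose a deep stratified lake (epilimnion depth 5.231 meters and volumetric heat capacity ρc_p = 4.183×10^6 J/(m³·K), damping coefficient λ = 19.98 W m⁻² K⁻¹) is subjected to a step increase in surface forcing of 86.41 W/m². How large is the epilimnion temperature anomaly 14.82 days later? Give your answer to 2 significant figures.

Areal heat capacity C = ρc_p × D = 4.183×10^6 × 5.231 = 2.19×10^7 J/(m^2 K).
τ = C / λ = 2.19×10^7 / 19.98 = 1.10×10^6 s.
Equilibrium anomaly ΔT_eq = F / λ = 86.41 / 19.98 = 4.32 K.
t = 14.82 days = 1.28×10^6 s, so t/τ = 1.17.
ΔT(t) = ΔT_eq (1 − e^(−t/τ)) = 4.32 × (1 − e^−1.17) = 2.98 K.

3.0 K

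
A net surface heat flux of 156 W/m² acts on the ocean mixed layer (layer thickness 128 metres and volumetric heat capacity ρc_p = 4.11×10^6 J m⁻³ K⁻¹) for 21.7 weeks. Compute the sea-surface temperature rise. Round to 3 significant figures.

3.89 K

Areal heat capacity C = ρc_p × D = 4.11×10^6 × 128 = 5.26×10^8 J m⁻² K⁻¹.
Net heat input Q = F Δt = 156 × (21.7 weeks × 6.048×10^5 s/week) = 2.05×10^9 J/m².
ΔT = Q / C = 2.05×10^9 / 5.26×10^8 = 3.89 K.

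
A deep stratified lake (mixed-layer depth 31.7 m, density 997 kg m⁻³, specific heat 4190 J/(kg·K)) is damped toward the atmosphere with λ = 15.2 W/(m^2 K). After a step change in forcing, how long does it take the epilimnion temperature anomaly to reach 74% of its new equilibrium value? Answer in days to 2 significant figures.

140 days

Areal heat capacity C = ρ c_p D = 997 × 4190 × 31.7 = 1.32×10^8 J m⁻² K⁻¹.
τ = C / λ = 1.32×10^8 / 15.2 = 8.71×10^6 s.
Fraction reached: 1 − e^(−t/τ) = 0.74 ⇒ t = −τ ln(1 − 0.74) = τ × 1.35.
t = 1.17×10^7 s = 136 days.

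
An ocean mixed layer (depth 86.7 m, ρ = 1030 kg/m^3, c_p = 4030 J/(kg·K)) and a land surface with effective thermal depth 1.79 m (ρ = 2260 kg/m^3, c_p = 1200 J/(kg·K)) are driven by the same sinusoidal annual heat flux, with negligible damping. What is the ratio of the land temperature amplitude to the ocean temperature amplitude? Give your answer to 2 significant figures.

74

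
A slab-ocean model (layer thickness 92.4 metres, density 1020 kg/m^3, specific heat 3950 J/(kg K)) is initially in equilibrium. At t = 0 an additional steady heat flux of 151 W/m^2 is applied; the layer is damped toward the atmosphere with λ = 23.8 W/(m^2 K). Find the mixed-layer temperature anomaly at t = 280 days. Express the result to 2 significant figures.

5.0 K

Areal heat capacity C = ρ c_p D = 1020 × 3950 × 92.4 = 3.72×10^8 J/(m^2 K).
τ = C / λ = 3.72×10^8 / 23.8 = 1.56×10^7 s.
Equilibrium anomaly ΔT_eq = F / λ = 151 / 23.8 = 6.34 K.
t = 280 days = 2.42×10^7 s, so t/τ = 1.55.
ΔT(t) = ΔT_eq (1 − e^(−t/τ)) = 6.34 × (1 − e^−1.55) = 4.99 K.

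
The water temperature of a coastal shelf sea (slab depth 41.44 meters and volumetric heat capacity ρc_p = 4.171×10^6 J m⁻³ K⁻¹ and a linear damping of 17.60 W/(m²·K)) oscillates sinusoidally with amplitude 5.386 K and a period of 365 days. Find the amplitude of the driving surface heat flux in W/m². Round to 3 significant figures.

Areal heat capacity C = ρc_p × D = 4.171×10^6 × 41.44 = 1.73×10^8 J/(m²·K).
ω = 2π / 3.15×10^7 s = 1.99×10^-7 s⁻¹.
√((Cω)² + λ²) = √((34.4)² + 17.60²) = 38.7 W/(m²·K).
F₀ = A × √((Cω)²+λ²) = 5.386 × 38.7 = 208 W/m².

208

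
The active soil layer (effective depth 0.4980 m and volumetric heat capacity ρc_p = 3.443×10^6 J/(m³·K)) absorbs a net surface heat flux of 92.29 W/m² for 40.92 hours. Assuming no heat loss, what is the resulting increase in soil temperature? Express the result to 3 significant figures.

7.93 K

Areal heat capacity C = ρc_p × D = 3.443×10^6 × 0.4980 = 1.71×10^6 J m⁻² K⁻¹.
Net heat input Q = F Δt = 92.29 × (40.92 hours × 3600 s/hour) = 1.36×10^7 J/m².
ΔT = Q / C = 1.36×10^7 / 1.71×10^6 = 7.93 K.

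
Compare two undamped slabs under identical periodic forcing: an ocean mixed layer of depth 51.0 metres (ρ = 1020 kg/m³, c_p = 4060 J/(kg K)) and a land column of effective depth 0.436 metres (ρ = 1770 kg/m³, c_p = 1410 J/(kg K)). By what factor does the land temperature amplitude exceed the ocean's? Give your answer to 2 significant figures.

190

C_ocean = 1020 × 4060 × 51.0 = 2.11×10^8 J/(m²·K).
C_land = 1770 × 1410 × 0.436 = 1.09×10^6 J/(m²·K).
Undamped amplitude ∝ 1/C, so A_land/A_ocean = C_ocean/C_land = 194.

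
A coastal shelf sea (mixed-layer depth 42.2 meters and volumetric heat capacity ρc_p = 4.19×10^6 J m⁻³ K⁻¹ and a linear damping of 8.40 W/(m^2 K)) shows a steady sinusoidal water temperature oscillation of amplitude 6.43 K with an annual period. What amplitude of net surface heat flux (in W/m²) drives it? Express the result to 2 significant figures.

Areal heat capacity C = ρc_p × D = 4.19×10^6 × 42.2 = 1.77×10^8 J m⁻² K⁻¹.
ω = 2π / 3.15×10^7 s = 1.99×10^-7 s⁻¹.
√((Cω)² + λ²) = √((35.2)² + 8.40²) = 36.2 W/(m²·K).
F₀ = A × √((Cω)²+λ²) = 6.43 × 36.2 = 233 W/m².

230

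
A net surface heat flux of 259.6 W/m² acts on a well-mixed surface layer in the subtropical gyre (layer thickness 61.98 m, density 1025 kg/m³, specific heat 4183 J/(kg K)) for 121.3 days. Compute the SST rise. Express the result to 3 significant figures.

Areal heat capacity C = ρ c_p D = 1025 × 4183 × 61.98 = 2.66×10^8 J m⁻² K⁻¹.
Net heat input Q = F Δt = 259.6 × (121.3 days × 86400 s/day) = 2.72×10^9 J/m².
ΔT = Q / C = 2.72×10^9 / 2.66×10^8 = 10.2 K.

10.2 K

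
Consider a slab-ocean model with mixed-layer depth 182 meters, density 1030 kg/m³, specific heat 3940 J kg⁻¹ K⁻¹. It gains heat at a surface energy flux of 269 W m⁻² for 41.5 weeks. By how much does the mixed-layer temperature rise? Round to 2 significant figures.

9.1 K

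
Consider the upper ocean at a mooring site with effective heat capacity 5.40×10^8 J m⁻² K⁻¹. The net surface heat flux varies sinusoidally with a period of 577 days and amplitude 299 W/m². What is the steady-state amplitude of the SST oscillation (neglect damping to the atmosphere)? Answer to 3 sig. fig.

Areal heat capacity C = 5.40×10^8 J m⁻² K⁻¹ (given).
Angular frequency ω = 2π / T = 2π / 4.99×10^7 s = 1.26×10^-7 s⁻¹.
Cω = 5.40×10^8 × 1.26×10^-7 = 68.1 W/(m²·K).
Amplitude A = F₀ / (Cω) = 299 / 68.1 = 4.39 K.

4.39 K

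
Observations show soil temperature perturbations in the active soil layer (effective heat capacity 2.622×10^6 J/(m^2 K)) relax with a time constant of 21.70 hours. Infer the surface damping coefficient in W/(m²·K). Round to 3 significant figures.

33.6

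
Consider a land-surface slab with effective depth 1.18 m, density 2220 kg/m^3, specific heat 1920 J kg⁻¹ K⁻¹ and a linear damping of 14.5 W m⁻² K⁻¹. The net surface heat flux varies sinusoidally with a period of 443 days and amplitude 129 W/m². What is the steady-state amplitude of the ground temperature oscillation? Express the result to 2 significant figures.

Areal heat capacity C = ρ c_p D = 2220 × 1920 × 1.18 = 5.03×10^6 J m⁻² K⁻¹.
Angular frequency ω = 2π / T = 2π / 3.83×10^7 s = 1.64×10^-7 s⁻¹.
√((Cω)² + λ²) = √((0.826)² + 14.5²) = 14.5 W/(m²·K).
Amplitude A = F₀ / √((Cω)²+λ²) = 129 / 14.5 = 8.88 K.

8.9 K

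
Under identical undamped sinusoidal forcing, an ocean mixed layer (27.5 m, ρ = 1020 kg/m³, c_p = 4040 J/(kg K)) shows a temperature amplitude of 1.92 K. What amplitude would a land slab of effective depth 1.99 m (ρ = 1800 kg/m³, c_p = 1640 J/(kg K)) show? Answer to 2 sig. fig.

37 K

C_ocean = 1.13×10^8 J/(m²·K); C_land = 5.87×10^6 J/(m²·K).
A ∝ 1/C ⇒ A_land = A_ocean × C_ocean/C_land = 1.92 × 19.3 = 37.0 K.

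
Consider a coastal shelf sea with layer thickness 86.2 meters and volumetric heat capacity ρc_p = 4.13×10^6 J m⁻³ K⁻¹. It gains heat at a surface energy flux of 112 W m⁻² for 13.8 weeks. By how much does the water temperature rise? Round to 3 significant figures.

Areal heat capacity C = ρc_p × D = 4.13×10^6 × 86.2 = 3.56×10^8 J m⁻² K⁻¹.
Net heat input Q = F Δt = 112 × (13.8 weeks × 6.048×10^5 s/week) = 9.35×10^8 J/m².
ΔT = Q / C = 9.35×10^8 / 3.56×10^8 = 2.63 K.

2.63 K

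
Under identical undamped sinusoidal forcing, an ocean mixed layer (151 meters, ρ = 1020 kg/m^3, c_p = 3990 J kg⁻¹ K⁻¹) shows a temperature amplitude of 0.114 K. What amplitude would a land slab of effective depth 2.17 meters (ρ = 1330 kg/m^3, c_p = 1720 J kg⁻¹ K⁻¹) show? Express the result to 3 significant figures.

14.1 K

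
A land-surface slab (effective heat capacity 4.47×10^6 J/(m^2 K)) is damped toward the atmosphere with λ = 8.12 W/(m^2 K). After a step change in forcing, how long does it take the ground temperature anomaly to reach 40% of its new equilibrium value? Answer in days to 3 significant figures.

3.25 days

Areal heat capacity C = 4.47×10^6 J/(m^2 K) (given).
τ = C / λ = 4.47×10^6 / 8.12 = 5.50×10^5 s.
Fraction reached: 1 − e^(−t/τ) = 0.40 ⇒ t = −τ ln(1 − 0.40) = τ × 0.511.
t = 2.81×10^5 s = 3.25 days.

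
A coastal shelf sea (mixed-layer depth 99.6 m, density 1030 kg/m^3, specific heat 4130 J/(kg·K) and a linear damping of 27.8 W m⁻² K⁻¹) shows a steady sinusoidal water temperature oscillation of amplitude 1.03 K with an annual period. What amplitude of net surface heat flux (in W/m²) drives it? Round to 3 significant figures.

91.5

Areal heat capacity C = ρ c_p D = 1030 × 4130 × 99.6 = 4.24×10^8 J m⁻² K⁻¹.
ω = 2π / 3.15×10^7 s = 1.99×10^-7 s⁻¹.
√((Cω)² + λ²) = √((84.4)² + 27.8²) = 88.9 W/(m²·K).
F₀ = A × √((Cω)²+λ²) = 1.03 × 88.9 = 91.5 W/m².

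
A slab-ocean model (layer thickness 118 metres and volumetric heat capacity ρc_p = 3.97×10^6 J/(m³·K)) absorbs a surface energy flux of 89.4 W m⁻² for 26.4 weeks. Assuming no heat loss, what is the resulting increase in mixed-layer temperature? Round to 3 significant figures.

3.05 K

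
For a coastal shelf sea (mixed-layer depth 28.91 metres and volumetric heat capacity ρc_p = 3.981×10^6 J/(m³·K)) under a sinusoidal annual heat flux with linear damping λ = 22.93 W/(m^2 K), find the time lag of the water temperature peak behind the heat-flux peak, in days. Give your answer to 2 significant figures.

Areal heat capacity C = ρc_p × D = 3.981×10^6 × 28.91 = 1.15×10^8 J m⁻² K⁻¹.
ω = 2π / 3.15×10^7 s = 1.99×10^-7 s⁻¹.
Phase lag φ = arctan(Cω/λ) = arctan(22.9/22.93) = 0.785 rad.
Time lag = φ / ω = 0.785 / 1.99×10^-7 = 3.94×10^6 s = 45.6 days.

46 days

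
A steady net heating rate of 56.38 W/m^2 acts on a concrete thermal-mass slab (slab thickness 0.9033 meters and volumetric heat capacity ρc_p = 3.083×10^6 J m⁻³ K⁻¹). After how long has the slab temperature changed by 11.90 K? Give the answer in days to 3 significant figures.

6.80 days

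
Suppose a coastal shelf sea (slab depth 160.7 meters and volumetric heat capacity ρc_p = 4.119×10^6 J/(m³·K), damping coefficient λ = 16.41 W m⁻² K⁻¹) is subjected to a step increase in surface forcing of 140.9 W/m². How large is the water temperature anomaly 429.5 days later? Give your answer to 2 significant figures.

5.2 K

Areal heat capacity C = ρc_p × D = 4.119×10^6 × 160.7 = 6.62×10^8 J/(m²·K).
τ = C / λ = 6.62×10^8 / 16.41 = 4.03×10^7 s.
Equilibrium anomaly ΔT_eq = F / λ = 140.9 / 16.41 = 8.59 K.
t = 429.5 days = 3.71×10^7 s, so t/τ = 0.920.
ΔT(t) = ΔT_eq (1 − e^(−t/τ)) = 8.59 × (1 − e^−0.920) = 5.16 K.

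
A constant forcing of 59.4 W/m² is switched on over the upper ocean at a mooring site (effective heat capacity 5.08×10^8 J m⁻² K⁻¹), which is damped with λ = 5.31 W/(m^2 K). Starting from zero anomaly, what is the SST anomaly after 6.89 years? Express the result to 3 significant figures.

10.0 K

Areal heat capacity C = 5.08×10^8 J m⁻² K⁻¹ (given).
τ = C / λ = 5.08×10^8 / 5.31 = 9.57×10^7 s.
Equilibrium anomaly ΔT_eq = F / λ = 59.4 / 5.31 = 11.2 K.
t = 6.89 years = 2.17×10^8 s, so t/τ = 2.27.
ΔT(t) = ΔT_eq (1 − e^(−t/τ)) = 11.2 × (1 − e^−2.27) = 10.0 K.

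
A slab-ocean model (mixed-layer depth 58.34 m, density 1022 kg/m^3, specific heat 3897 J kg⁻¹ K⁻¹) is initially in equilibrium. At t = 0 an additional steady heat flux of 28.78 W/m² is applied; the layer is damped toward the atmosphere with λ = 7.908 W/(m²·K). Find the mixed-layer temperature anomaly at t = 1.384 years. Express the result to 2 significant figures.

2.8 K

Areal heat capacity C = ρ c_p D = 1022 × 3897 × 58.34 = 2.32×10^8 J/(m²·K).
τ = C / λ = 2.32×10^8 / 7.908 = 2.94×10^7 s.
Equilibrium anomaly ΔT_eq = F / λ = 28.78 / 7.908 = 3.64 K.
t = 1.384 years = 4.37×10^7 s, so t/τ = 1.49.
ΔT(t) = ΔT_eq (1 − e^(−t/τ)) = 3.64 × (1 − e^−1.49) = 2.82 K.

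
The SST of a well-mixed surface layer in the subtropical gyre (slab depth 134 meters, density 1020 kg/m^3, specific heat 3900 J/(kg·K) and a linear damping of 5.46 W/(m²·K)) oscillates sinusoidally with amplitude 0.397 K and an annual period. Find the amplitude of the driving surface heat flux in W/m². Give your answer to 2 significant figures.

Areal heat capacity C = ρ c_p D = 1020 × 3900 × 134 = 5.33×10^8 J/(m^2 K).
ω = 2π / 3.15×10^7 s = 1.99×10^-7 s⁻¹.
√((Cω)² + λ²) = √((106)² + 5.46²) = 106 W/(m²·K).
F₀ = A × √((Cω)²+λ²) = 0.397 × 106 = 42.2 W/m².

42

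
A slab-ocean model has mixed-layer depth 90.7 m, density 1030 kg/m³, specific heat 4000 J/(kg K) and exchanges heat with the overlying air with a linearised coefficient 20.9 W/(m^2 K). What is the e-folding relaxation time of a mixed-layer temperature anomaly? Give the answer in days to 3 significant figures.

207 days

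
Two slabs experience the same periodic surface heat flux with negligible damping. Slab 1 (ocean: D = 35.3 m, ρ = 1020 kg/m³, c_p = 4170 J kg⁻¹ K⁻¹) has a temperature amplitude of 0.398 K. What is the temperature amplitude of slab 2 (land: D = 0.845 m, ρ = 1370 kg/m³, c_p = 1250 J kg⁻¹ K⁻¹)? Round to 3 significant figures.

C_ocean = 1.50×10^8 J/(m²·K); C_land = 1.45×10^6 J/(m²·K).
A ∝ 1/C ⇒ A_land = A_ocean × C_ocean/C_land = 0.398 × 104 = 41.3 K.

41.3 K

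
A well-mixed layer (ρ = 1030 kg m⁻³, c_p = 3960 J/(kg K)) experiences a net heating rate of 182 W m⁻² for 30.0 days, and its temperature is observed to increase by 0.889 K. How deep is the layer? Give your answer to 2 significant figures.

130 m

Heat input Q = F Δt = 182 × 2.59×10^6 s = 4.72×10^8 J/m².
Required areal heat capacity C = Q / ΔT = 5.31×10^8 J/(m²·K).
Depth D = C / (ρ c_p) = 5.31×10^8 / (1030 × 3960) = 130 m.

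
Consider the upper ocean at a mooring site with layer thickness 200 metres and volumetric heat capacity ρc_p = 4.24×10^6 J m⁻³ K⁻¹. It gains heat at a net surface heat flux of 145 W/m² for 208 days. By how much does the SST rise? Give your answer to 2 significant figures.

3.1 K

Areal heat capacity C = ρc_p × D = 4.24×10^6 × 200 = 8.48×10^8 J m⁻² K⁻¹.
Net heat input Q = F Δt = 145 × (208 days × 86400 s/day) = 2.61×10^9 J/m².
ΔT = Q / C = 2.61×10^9 / 8.48×10^8 = 3.07 K.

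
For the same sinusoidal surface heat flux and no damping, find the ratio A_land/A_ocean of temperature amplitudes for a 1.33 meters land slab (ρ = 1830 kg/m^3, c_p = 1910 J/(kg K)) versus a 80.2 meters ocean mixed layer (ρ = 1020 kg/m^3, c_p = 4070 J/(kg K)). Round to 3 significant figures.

C_ocean = 1020 × 4070 × 80.2 = 3.33×10^8 J/(m²·K).
C_land = 1830 × 1910 × 1.33 = 4.65×10^6 J/(m²·K).
Undamped amplitude ∝ 1/C, so A_land/A_ocean = C_ocean/C_land = 71.6.

71.6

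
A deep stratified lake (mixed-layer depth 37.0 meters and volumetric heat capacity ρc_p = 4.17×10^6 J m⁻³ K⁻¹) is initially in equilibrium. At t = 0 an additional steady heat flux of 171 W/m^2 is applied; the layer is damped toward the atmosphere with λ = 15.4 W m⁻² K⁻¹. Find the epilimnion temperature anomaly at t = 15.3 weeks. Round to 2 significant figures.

Areal heat capacity C = ρc_p × D = 4.17×10^6 × 37.0 = 1.54×10^8 J m⁻² K⁻¹.
τ = C / λ = 1.54×10^8 / 15.4 = 1.00×10^7 s.
Equilibrium anomaly ΔT_eq = F / λ = 171 / 15.4 = 11.1 K.
t = 15.3 weeks = 9.25×10^6 s, so t/τ = 0.924.
ΔT(t) = ΔT_eq (1 − e^(−t/τ)) = 11.1 × (1 − e^−0.924) = 6.69 K.

6.7 K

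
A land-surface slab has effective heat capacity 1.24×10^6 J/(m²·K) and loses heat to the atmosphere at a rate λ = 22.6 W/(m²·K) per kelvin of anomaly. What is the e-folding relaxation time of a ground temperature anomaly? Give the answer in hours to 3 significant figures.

15.2 hours

Areal heat capacity C = 1.24×10^6 J/(m²·K) (given).
Relaxation time τ = C / λ = 1.24×10^6 / 22.6 = 54900 s.
In hours: 54900 s / (3600 s/hour) = 15.2 hours.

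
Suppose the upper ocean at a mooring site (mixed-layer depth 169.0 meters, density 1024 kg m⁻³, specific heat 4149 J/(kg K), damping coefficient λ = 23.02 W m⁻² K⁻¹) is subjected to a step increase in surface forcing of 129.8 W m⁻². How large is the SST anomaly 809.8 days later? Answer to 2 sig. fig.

5.0 K

Areal heat capacity C = ρ c_p D = 1024 × 4149 × 169.0 = 7.18×10^8 J/(m^2 K).
τ = C / λ = 7.18×10^8 / 23.02 = 3.12×10^7 s.
Equilibrium anomaly ΔT_eq = F / λ = 129.8 / 23.02 = 5.64 K.
t = 809.8 days = 7.00×10^7 s, so t/τ = 2.24.
ΔT(t) = ΔT_eq (1 − e^(−t/τ)) = 5.64 × (1 − e^−2.24) = 5.04 K.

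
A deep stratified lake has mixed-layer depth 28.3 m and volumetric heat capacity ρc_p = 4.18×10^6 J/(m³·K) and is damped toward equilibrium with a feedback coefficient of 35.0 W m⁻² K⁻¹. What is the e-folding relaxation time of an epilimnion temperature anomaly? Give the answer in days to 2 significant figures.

Areal heat capacity C = ρc_p × D = 4.18×10^6 × 28.3 = 1.18×10^8 J/(m^2 K).
Relaxation time τ = C / λ = 1.18×10^8 / 35.0 = 3.38×10^6 s.
In days: 3.38×10^6 s / (86400 s/day) = 39.1 days.

39 days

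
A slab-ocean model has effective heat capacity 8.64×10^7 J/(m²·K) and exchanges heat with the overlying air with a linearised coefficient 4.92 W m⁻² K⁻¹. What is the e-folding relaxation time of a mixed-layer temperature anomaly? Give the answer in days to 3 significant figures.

Areal heat capacity C = 8.64×10^7 J/(m²·K) (given).
Relaxation time τ = C / λ = 8.64×10^7 / 4.92 = 1.76×10^7 s.
In days: 1.76×10^7 s / (86400 s/day) = 203 days.

203 days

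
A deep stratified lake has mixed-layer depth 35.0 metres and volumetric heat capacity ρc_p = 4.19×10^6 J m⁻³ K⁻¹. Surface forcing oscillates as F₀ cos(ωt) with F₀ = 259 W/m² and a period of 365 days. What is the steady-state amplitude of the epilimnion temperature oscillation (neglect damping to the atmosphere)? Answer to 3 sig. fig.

Areal heat capacity C = ρc_p × D = 4.19×10^6 × 35.0 = 1.47×10^8 J/(m²·K).
Angular frequency ω = 2π / T = 2π / 3.15×10^7 s = 1.99×10^-7 s⁻¹.
Cω = 1.47×10^8 × 1.99×10^-7 = 29.2 W/(m²·K).
Amplitude A = F₀ / (Cω) = 259 / 29.2 = 8.86 K.

8.86 K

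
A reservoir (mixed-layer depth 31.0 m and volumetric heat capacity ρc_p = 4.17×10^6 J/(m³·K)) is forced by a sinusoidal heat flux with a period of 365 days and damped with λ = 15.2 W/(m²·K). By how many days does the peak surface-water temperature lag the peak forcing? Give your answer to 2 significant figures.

60 days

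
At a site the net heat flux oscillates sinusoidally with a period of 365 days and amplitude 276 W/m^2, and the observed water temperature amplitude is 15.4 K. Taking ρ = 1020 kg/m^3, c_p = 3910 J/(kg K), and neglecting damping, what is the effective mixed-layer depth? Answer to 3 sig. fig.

22.6 m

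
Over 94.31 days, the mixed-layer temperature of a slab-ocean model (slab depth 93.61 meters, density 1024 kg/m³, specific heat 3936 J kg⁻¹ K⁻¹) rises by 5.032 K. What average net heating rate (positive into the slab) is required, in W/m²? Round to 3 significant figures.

233

Areal heat capacity C = ρ c_p D = 1024 × 3936 × 93.61 = 3.77×10^8 J/(m²·K).
Required heat per unit area: Q = C ΔT = 3.77×10^8 × 5.032 = 1.90×10^9 J/m².
Flux F = Q / Δt = 1.90×10^9 / 8.15×10^6 s = 233 W/m².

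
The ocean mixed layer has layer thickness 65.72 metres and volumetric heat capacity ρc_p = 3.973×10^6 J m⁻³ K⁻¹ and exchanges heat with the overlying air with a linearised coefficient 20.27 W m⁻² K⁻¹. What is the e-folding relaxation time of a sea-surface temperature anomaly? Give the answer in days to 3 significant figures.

149 days

Areal heat capacity C = ρc_p × D = 3.973×10^6 × 65.72 = 2.61×10^8 J m⁻² K⁻¹.
Relaxation time τ = C / λ = 2.61×10^8 / 20.27 = 1.29×10^7 s.
In days: 1.29×10^7 s / (86400 s/day) = 149 days.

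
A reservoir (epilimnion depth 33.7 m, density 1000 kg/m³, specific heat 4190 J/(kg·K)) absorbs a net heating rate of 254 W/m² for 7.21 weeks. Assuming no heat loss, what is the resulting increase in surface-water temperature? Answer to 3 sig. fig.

7.84 K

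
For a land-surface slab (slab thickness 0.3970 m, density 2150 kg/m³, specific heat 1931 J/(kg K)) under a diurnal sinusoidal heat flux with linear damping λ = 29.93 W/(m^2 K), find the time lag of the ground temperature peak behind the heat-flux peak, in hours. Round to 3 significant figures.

Areal heat capacity C = ρ c_p D = 2150 × 1931 × 0.3970 = 1.65×10^6 J m⁻² K⁻¹.
ω = 2π / 86400 s = 7.27×10^-5 s⁻¹.
Phase lag φ = arctan(Cω/λ) = arctan(120/29.93) = 1.33 rad.
Time lag = φ / ω = 1.33 / 7.27×10^-5 = 18200 s = 5.07 hours.

5.07 hours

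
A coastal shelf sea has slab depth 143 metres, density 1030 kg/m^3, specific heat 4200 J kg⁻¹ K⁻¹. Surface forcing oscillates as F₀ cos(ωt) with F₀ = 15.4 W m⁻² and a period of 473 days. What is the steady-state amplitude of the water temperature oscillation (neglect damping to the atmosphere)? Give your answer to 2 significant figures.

0.16 K

Areal heat capacity C = ρ c_p D = 1030 × 4200 × 143 = 6.19×10^8 J/(m^2 K).
Angular frequency ω = 2π / T = 2π / 4.09×10^7 s = 1.54×10^-7 s⁻¹.
Cω = 6.19×10^8 × 1.54×10^-7 = 95.1 W/(m²·K).
Amplitude A = F₀ / (Cω) = 15.4 / 95.1 = 0.162 K.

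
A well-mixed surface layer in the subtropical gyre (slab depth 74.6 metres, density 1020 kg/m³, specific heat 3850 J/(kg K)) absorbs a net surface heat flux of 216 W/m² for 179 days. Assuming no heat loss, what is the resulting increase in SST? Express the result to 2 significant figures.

11 K

Areal heat capacity C = ρ c_p D = 1020 × 3850 × 74.6 = 2.93×10^8 J/(m²·K).
Net heat input Q = F Δt = 216 × (179 days × 86400 s/day) = 3.34×10^9 J/m².
ΔT = Q / C = 3.34×10^9 / 2.93×10^8 = 11.4 K.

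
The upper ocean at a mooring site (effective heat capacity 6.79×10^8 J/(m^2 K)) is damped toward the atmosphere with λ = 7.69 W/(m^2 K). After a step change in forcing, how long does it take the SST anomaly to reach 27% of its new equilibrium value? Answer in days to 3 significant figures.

322 days

Areal heat capacity C = 6.79×10^8 J/(m^2 K) (given).
τ = C / λ = 6.79×10^8 / 7.69 = 8.83×10^7 s.
Fraction reached: 1 − e^(−t/τ) = 0.27 ⇒ t = −τ ln(1 − 0.27) = τ × 0.315.
t = 2.78×10^7 s = 322 days.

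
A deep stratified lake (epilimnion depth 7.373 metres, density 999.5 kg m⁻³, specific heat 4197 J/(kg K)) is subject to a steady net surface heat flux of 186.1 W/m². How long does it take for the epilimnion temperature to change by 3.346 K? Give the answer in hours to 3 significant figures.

154 hours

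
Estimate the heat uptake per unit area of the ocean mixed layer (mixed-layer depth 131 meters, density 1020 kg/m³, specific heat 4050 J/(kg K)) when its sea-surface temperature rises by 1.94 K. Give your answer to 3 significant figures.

Areal heat capacity C = ρ c_p D = 1020 × 4050 × 131 = 5.41×10^8 J/(m^2 K).
ΔQ = C ΔT = 5.41×10^8 × 1.94 = 1.05×10^9 J/m².

1.05×10^9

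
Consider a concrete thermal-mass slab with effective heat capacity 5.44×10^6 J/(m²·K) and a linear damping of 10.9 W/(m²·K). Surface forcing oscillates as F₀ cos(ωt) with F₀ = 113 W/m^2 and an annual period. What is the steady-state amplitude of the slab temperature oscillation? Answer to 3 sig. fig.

10.3 K

Areal heat capacity C = 5.44×10^6 J/(m²·K) (given).
Angular frequency ω = 2π / T = 2π / 3.15×10^7 s = 1.99×10^-7 s⁻¹.
√((Cω)² + λ²) = √((1.08)² + 10.9²) = 11.0 W/(m²·K).
Amplitude A = F₀ / √((Cω)²+λ²) = 113 / 11.0 = 10.3 K.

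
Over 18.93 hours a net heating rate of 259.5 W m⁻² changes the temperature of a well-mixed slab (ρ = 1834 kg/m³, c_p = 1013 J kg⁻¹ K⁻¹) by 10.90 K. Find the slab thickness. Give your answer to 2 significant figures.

0.87 m

Heat input Q = F Δt = 259.5 × 68100 s = 1.77×10^7 J/m².
Required areal heat capacity C = Q / ΔT = 1.62×10^6 J/(m²·K).
Depth D = C / (ρ c_p) = 1.62×10^6 / (1834 × 1013) = 0.873 m.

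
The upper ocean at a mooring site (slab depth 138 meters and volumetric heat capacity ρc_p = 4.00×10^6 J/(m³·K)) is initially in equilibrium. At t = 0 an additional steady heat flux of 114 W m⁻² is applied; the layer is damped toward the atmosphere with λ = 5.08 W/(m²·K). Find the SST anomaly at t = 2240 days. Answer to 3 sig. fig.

Areal heat capacity C = ρc_p × D = 4.00×10^6 × 138 = 5.52×10^8 J/(m^2 K).
τ = C / λ = 5.52×10^8 / 5.08 = 1.09×10^8 s.
Equilibrium anomaly ΔT_eq = F / λ = 114 / 5.08 = 22.4 K.
t = 2240 days = 1.94×10^8 s, so t/τ = 1.78.
ΔT(t) = ΔT_eq (1 − e^(−t/τ)) = 22.4 × (1 − e^−1.78) = 18.7 K.

18.7 K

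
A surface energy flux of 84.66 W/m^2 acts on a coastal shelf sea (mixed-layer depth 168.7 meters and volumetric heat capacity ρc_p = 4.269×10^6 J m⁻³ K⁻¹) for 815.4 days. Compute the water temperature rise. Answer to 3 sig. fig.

8.28 K

Areal heat capacity C = ρc_p × D = 4.269×10^6 × 168.7 = 7.20×10^8 J m⁻² K⁻¹.
Net heat input Q = F Δt = 84.66 × (815.4 days × 86400 s/day) = 5.96×10^9 J/m².
ΔT = Q / C = 5.96×10^9 / 7.20×10^8 = 8.28 K.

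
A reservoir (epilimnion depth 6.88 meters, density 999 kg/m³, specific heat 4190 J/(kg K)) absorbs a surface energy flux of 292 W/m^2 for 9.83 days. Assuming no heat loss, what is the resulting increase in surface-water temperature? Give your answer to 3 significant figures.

Areal heat capacity C = ρ c_p D = 999 × 4190 × 6.88 = 2.88×10^7 J/(m²·K).
Net heat input Q = F Δt = 292 × (9.83 days × 86400 s/day) = 2.48×10^8 J/m².
ΔT = Q / C = 2.48×10^8 / 2.88×10^7 = 8.61 K.

8.61 K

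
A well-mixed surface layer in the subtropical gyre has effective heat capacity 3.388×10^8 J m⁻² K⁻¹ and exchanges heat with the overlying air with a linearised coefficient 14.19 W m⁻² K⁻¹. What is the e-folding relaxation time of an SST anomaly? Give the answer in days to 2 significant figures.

280 days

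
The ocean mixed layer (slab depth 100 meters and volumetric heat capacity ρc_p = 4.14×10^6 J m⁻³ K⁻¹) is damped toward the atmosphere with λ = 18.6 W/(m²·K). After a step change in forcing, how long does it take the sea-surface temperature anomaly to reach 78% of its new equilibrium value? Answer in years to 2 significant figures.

1.1 years

Areal heat capacity C = ρc_p × D = 4.14×10^6 × 100 = 4.14×10^8 J m⁻² K⁻¹.
τ = C / λ = 4.14×10^8 / 18.6 = 2.23×10^7 s.
Fraction reached: 1 − e^(−t/τ) = 0.78 ⇒ t = −τ ln(1 − 0.78) = τ × 1.51.
t = 3.37×10^7 s = 1.07 years.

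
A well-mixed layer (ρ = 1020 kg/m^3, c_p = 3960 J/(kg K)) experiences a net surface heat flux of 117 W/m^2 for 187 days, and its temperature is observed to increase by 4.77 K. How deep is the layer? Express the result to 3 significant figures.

Heat input Q = F Δt = 117 × 1.62×10^7 s = 1.89×10^9 J/m².
Required areal heat capacity C = Q / ΔT = 3.96×10^8 J/(m²·K).
Depth D = C / (ρ c_p) = 3.96×10^8 / (1020 × 3960) = 98.1 m.

98.1 m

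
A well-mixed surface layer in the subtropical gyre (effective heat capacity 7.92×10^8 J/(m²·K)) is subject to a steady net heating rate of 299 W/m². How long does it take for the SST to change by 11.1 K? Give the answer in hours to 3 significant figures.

Areal heat capacity C = 7.92×10^8 J/(m²·K) (given).
Time required: Δt = C ΔT / F = 7.92×10^8 × 11.1 / 299 = 2.94×10^7 s.
In hours: 2.94×10^7 s / (3600 s/hour) = 8170 hours.

8170 hours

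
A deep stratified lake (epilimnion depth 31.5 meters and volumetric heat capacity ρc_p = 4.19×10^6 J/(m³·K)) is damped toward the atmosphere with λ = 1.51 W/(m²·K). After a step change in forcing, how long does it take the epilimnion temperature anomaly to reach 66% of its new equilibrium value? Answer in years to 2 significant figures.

3.0 years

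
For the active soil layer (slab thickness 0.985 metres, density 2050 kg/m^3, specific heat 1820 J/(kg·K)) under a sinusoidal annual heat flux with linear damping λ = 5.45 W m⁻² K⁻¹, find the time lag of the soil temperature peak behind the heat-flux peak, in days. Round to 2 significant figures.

7.8 days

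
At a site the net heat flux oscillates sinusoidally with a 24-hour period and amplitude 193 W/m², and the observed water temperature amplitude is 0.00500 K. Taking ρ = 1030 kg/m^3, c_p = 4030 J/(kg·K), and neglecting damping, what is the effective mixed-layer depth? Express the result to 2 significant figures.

ω = 2π / 86400 s = 7.27×10^-5 s⁻¹.
Required C = F₀ / (A ω) = 193 / (0.00500 × 7.27×10^-5) = 5.31×10^8 J/(m²·K).
D = C / (ρ c_p) = 5.31×10^8 / (1030 × 4030) = 128 m.

130 m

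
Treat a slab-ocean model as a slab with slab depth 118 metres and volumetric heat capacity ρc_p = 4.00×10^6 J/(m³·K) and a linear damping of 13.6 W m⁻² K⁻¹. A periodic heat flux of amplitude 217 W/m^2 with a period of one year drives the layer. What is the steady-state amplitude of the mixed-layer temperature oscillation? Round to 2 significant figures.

2.3 K

Areal heat capacity C = ρc_p × D = 4.00×10^6 × 118 = 4.72×10^8 J m⁻² K⁻¹.
Angular frequency ω = 2π / T = 2π / 3.15×10^7 s = 1.99×10^-7 s⁻¹.
√((Cω)² + λ²) = √((94.0)² + 13.6²) = 95.0 W/(m²·K).
Amplitude A = F₀ / √((Cω)²+λ²) = 217 / 95.0 = 2.28 K.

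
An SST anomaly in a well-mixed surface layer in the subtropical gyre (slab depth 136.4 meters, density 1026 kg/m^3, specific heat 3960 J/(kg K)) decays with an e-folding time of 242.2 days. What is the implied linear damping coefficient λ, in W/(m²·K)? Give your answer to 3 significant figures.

Areal heat capacity C = ρ c_p D = 1026 × 3960 × 136.4 = 5.54×10^8 J/(m^2 K).
τ = 242.2 days = 2.09×10^7 s.
λ = C / τ = 5.54×10^8 / 2.09×10^7 = 26.5 W/(m²·K).

26.5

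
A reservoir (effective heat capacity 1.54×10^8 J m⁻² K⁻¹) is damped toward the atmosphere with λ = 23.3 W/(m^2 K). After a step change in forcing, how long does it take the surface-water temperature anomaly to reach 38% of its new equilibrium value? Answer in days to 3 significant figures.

36.6 days

Areal heat capacity C = 1.54×10^8 J m⁻² K⁻¹ (given).
τ = C / λ = 1.54×10^8 / 23.3 = 6.61×10^6 s.
Fraction reached: 1 − e^(−t/τ) = 0.38 ⇒ t = −τ ln(1 − 0.38) = τ × 0.478.
t = 3.16×10^6 s = 36.6 days.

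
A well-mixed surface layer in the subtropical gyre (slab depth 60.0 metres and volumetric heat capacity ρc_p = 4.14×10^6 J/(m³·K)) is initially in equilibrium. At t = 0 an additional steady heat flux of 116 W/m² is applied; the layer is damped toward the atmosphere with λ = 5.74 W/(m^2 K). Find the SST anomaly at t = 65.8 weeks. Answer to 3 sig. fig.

Areal heat capacity C = ρc_p × D = 4.14×10^6 × 60.0 = 2.48×10^8 J/(m^2 K).
τ = C / λ = 2.48×10^8 / 5.74 = 4.33×10^7 s.
Equilibrium anomaly ΔT_eq = F / λ = 116 / 5.74 = 20.2 K.
t = 65.8 weeks = 3.98×10^7 s, so t/τ = 0.920.
ΔT(t) = ΔT_eq (1 − e^(−t/τ)) = 20.2 × (1 − e^−0.920) = 12.2 K.

12.2 K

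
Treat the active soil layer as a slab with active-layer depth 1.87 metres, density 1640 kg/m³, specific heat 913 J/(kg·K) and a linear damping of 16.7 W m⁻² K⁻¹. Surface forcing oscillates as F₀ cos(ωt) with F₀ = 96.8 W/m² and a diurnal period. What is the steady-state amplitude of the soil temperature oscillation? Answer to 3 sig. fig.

Areal heat capacity C = ρ c_p D = 1640 × 913 × 1.87 = 2.80×10^6 J/(m^2 K).
Angular frequency ω = 2π / T = 2π / 86400 s = 7.27×10^-5 s⁻¹.
√((Cω)² + λ²) = √((204)² + 16.7²) = 204 W/(m²·K).
Amplitude A = F₀ / √((Cω)²+λ²) = 96.8 / 204 = 0.474 K.

0.474 K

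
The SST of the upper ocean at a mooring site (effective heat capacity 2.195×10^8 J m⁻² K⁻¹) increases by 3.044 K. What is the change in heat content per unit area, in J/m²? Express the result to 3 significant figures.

6.68×10^8

Areal heat capacity C = 2.195×10^8 J m⁻² K⁻¹ (given).
ΔQ = C ΔT = 2.19×10^8 × 3.044 = 6.68×10^8 J/m².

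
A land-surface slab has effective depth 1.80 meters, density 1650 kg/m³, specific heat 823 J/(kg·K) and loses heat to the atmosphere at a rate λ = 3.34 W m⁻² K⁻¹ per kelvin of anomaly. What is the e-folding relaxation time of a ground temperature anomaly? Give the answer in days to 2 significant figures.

8.5 days

Areal heat capacity C = ρ c_p D = 1650 × 823 × 1.80 = 2.44×10^6 J m⁻² K⁻¹.
Relaxation time τ = C / λ = 2.44×10^6 / 3.34 = 7.32×10^5 s.
In days: 7.32×10^5 s / (86400 s/day) = 8.47 days.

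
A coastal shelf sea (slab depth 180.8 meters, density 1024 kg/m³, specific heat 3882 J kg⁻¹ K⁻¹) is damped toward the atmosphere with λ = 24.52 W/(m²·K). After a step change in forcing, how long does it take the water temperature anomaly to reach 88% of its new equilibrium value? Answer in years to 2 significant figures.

Areal heat capacity C = ρ c_p D = 1024 × 3882 × 180.8 = 7.19×10^8 J/(m^2 K).
τ = C / λ = 7.19×10^8 / 24.52 = 2.93×10^7 s.
Fraction reached: 1 − e^(−t/τ) = 0.88 ⇒ t = −τ ln(1 − 0.88) = τ × 2.12.
t = 6.21×10^7 s = 1.97 years.

2.0 years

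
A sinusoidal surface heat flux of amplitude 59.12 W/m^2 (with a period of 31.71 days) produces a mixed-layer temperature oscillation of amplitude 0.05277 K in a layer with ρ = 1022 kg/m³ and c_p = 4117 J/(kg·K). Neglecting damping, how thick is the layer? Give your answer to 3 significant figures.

ω = 2π / 2.74×10^6 s = 2.29×10^-6 s⁻¹.
Required C = F₀ / (A ω) = 59.12 / (0.05277 × 2.29×10^-6) = 4.89×10^8 J/(m²·K).
D = C / (ρ c_p) = 4.89×10^8 / (1022 × 4117) = 116 m.

116 m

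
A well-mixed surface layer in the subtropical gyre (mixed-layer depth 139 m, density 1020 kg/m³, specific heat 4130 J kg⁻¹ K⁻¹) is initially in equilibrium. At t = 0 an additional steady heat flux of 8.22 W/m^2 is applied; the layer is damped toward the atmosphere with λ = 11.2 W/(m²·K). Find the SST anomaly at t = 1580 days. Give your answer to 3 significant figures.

0.680 K

Areal heat capacity C = ρ c_p D = 1020 × 4130 × 139 = 5.86×10^8 J m⁻² K⁻¹.
τ = C / λ = 5.86×10^8 / 11.2 = 5.23×10^7 s.
Equilibrium anomaly ΔT_eq = F / λ = 8.22 / 11.2 = 0.734 K.
t = 1580 days = 1.37×10^8 s, so t/τ = 2.61.
ΔT(t) = ΔT_eq (1 − e^(−t/τ)) = 0.734 × (1 − e^−2.61) = 0.680 K.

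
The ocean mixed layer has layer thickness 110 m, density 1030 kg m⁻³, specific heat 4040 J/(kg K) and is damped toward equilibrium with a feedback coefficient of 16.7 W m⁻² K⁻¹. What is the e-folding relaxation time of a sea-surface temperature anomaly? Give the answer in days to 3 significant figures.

317 days

Areal heat capacity C = ρ c_p D = 1030 × 4040 × 110 = 4.58×10^8 J m⁻² K⁻¹.
Relaxation time τ = C / λ = 4.58×10^8 / 16.7 = 2.74×10^7 s.
In days: 2.74×10^7 s / (86400 s/day) = 317 days.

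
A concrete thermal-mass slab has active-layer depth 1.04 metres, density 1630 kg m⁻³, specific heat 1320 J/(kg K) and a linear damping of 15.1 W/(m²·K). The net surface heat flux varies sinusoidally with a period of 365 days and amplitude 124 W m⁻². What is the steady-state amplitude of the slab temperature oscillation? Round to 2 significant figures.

8.2 K

Areal heat capacity C = ρ c_p D = 1630 × 1320 × 1.04 = 2.24×10^6 J/(m²·K).
Angular frequency ω = 2π / T = 2π / 3.15×10^7 s = 1.99×10^-7 s⁻¹.
√((Cω)² + λ²) = √((0.446)² + 15.1²) = 15.1 W/(m²·K).
Amplitude A = F₀ / √((Cω)²+λ²) = 124 / 15.1 = 8.21 K.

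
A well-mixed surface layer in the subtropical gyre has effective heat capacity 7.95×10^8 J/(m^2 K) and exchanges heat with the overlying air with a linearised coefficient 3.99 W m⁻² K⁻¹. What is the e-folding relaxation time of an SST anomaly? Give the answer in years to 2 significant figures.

6.3 years

Areal heat capacity C = 7.95×10^8 J/(m^2 K) (given).
Relaxation time τ = C / λ = 7.95×10^8 / 3.99 = 1.99×10^8 s.
In years: 1.99×10^8 s / (3.156×10^7 s/year) = 6.31 years.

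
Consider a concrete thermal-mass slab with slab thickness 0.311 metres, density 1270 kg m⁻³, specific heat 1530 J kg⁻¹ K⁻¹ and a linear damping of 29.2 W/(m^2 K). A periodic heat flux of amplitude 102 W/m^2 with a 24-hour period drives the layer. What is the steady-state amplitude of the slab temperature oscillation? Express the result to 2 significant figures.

1.9 K

Areal heat capacity C = ρ c_p D = 1270 × 1530 × 0.311 = 6.04×10^5 J/(m^2 K).
Angular frequency ω = 2π / T = 2π / 86400 s = 7.27×10^-5 s⁻¹.
√((Cω)² + λ²) = √((43.9)² + 29.2²) = 52.8 W/(m²·K).
Amplitude A = F₀ / √((Cω)²+λ²) = 102 / 52.8 = 1.93 K.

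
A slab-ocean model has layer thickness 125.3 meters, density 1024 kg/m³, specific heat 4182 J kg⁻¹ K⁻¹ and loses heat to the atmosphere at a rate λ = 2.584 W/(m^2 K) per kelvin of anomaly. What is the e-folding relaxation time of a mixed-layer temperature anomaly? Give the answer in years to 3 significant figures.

6.58 years

Areal heat capacity C = ρ c_p D = 1024 × 4182 × 125.3 = 5.37×10^8 J m⁻² K⁻¹.
Relaxation time τ = C / λ = 5.37×10^8 / 2.584 = 2.08×10^8 s.
In years: 2.08×10^8 s / (3.156×10^7 s/year) = 6.58 years.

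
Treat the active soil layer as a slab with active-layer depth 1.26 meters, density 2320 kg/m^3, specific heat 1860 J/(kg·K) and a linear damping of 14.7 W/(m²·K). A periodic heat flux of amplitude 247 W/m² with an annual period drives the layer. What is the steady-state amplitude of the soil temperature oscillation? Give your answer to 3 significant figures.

16.8 K

Areal heat capacity C = ρ c_p D = 2320 × 1860 × 1.26 = 5.44×10^6 J m⁻² K⁻¹.
Angular frequency ω = 2π / T = 2π / 3.15×10^7 s = 1.99×10^-7 s⁻¹.
√((Cω)² + λ²) = √((1.08)² + 14.7²) = 14.7 W/(m²·K).
Amplitude A = F₀ / √((Cω)²+λ²) = 247 / 14.7 = 16.8 K.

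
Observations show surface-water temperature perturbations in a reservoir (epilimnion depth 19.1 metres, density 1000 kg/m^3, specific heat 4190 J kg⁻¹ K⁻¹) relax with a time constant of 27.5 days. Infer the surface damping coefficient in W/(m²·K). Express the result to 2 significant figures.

34

Areal heat capacity C = ρ c_p D = 1000 × 4190 × 19.1 = 8.00×10^7 J m⁻² K⁻¹.
τ = 27.5 days = 2.38×10^6 s.
λ = C / τ = 8.00×10^7 / 2.38×10^6 = 33.7 W/(m²·K).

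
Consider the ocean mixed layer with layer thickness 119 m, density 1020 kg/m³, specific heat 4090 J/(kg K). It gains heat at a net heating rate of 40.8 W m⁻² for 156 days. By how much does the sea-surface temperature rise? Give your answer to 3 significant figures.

Areal heat capacity C = ρ c_p D = 1020 × 4090 × 119 = 4.96×10^8 J/(m²·K).
Net heat input Q = F Δt = 40.8 × (156 days × 86400 s/day) = 5.50×10^8 J/m².
ΔT = Q / C = 5.50×10^8 / 4.96×10^8 = 1.11 K.

1.11 K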